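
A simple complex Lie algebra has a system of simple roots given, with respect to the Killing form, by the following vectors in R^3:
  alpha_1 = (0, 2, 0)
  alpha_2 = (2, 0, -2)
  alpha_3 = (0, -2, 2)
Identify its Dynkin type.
Compute the Cartan integers a_ij = 2(alpha_i, alpha_j)/(alpha_j, alpha_j); the resulting 3x3 Cartan matrix is
[[2, 0, -1], [0, 2, -1], [-2, -1, 2]].
The roots have two lengths (squared-length ratio 2:1); the short ones are alpha_{1}. The associated Dynkin diagram is a chain of 3 nodes with a double edge at one end; the terminal node there is the unique short simple root (B_3), so the type is B_3 (the algebra so(7)).

type B_3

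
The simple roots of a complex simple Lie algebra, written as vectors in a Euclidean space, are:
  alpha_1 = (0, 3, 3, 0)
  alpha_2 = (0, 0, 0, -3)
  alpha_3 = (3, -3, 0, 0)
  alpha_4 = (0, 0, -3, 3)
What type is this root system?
Compute the Cartan integers a_ij = 2(alpha_i, alpha_j)/(alpha_j, alpha_j); the resulting 4x4 Cartan matrix is
[[2, 0, -1, -1], [0, 2, 0, -1], [-1, 0, 2, 0], [-1, -2, 0, 2]].
The roots have two lengths (squared-length ratio 2:1); the short ones are alpha_{2}. The associated Dynkin diagram is a chain of 4 nodes with a double edge at one end; the terminal node there is the unique short simple root (B_4), so the type is B_4 (the algebra so(9)).

B_4 (so(9))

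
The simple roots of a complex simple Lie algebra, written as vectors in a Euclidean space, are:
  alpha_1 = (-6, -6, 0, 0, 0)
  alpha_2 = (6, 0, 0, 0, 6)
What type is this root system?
A2

Compute the Cartan integers a_ij = 2(alpha_i, alpha_j)/(alpha_j, alpha_j); the resulting 2x2 Cartan matrix is
[[2, -1], [-1, 2]].
All simple roots have the same length, so the diagram is simply laced. The associated Dynkin diagram is a chain of 2 nodes with single edges (A_2), so the type is A_2 (the algebra sl(3)).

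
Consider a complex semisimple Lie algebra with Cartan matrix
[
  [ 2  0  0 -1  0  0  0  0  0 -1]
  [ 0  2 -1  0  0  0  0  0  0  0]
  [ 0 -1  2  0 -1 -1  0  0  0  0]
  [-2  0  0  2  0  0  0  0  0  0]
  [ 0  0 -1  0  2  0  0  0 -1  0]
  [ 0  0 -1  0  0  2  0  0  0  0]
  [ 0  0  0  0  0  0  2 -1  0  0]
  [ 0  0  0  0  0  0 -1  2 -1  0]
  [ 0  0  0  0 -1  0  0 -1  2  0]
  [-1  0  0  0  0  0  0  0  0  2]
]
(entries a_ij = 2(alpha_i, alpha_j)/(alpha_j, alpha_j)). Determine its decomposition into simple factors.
type C_3 ⊕ type D_7

The diagram associated to this matrix has two connected components: the simple roots {alpha_1, alpha_4, alpha_10} form a chain of 3 nodes with a double edge at one end; the terminal node there is the unique long simple root (C_3), and {alpha_2, alpha_3, alpha_5, alpha_6, alpha_7, alpha_8, alpha_9} form a chain of 5 nodes with a fork of two nodes at one end (D_7). A semisimple Lie algebra decomposes uniquely as the direct sum of simple ideals, one per connected component of its Dynkin diagram, so g ≅ C_3 ⊕ D_7 (dimension 21 + 91 = 112).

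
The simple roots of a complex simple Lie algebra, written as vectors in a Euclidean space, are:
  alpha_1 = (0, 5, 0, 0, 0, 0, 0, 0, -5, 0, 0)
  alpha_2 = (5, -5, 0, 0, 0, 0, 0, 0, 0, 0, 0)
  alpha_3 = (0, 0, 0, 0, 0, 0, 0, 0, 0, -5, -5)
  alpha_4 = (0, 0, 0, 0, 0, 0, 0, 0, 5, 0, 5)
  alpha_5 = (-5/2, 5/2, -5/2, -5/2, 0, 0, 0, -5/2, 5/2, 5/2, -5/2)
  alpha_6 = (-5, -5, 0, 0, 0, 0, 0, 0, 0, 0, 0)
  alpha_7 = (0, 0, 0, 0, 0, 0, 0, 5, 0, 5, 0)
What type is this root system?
Compute the Cartan integers a_ij = 2(alpha_i, alpha_j)/(alpha_j, alpha_j); the resulting 7x7 Cartan matrix is
[[2, -1, 0, -1, 0, -1, 0], [-1, 2, 0, 0, -1, 0, 0], [0, 0, 2, -1, 0, 0, -1], [-1, 0, -1, 2, 0, 0, 0], [0, -1, 0, 0, 2, 0, 0], [-1, 0, 0, 0, 0, 2, 0], [0, 0, -1, 0, 0, 0, 2]].
All simple roots have the same length, so the diagram is simply laced. The associated Dynkin diagram is a chain of 6 nodes with one extra node attached to the third node from one end (E_7), so the type is E_7.

type E_7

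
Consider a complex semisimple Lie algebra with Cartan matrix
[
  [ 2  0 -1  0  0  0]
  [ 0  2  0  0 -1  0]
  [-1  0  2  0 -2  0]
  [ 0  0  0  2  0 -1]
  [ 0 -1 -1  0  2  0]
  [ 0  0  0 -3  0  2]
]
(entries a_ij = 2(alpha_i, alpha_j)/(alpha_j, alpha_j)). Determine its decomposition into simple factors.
F4 + G2

The diagram associated to this matrix has two connected components: the simple roots {alpha_1, alpha_2, alpha_3, alpha_5} form a chain of 4 nodes with a double edge between the middle two (F_4), and {alpha_4, alpha_6} form two nodes joined by a triple edge (G_2). A semisimple Lie algebra decomposes uniquely as the direct sum of simple ideals, one per connected component of its Dynkin diagram, so g ≅ F_4 ⊕ G_2 (dimension 52 + 14 = 66).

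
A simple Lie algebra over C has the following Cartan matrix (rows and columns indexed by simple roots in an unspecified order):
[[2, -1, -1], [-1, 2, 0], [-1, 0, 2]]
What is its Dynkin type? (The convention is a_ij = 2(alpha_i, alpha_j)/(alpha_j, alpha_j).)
A3

The matrix has rank 3 with 2's on the diagonal. Reading the off-diagonal entries as Dynkin edges (a single edge where a_ij = a_ji = -1; a double or triple edge where a_ij * a_ji = 2 or 3), the diagram is a chain of 3 nodes with single edges (A_3). One simple-root ordering that puts it in standard form is (alpha_2, alpha_1, alpha_3). So the algebra is type A_3, i.e. sl(4).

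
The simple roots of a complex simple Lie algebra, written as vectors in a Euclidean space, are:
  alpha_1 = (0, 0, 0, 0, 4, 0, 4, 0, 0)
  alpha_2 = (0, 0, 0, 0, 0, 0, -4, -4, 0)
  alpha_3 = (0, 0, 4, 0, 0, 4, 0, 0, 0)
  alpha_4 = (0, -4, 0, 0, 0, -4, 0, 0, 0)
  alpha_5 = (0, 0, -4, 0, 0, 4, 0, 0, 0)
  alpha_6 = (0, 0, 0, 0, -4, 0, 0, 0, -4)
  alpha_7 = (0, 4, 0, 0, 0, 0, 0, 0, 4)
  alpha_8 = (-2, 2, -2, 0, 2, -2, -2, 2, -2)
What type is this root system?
Compute the Cartan integers a_ij = 2(alpha_i, alpha_j)/(alpha_j, alpha_j); the resulting 8x8 Cartan matrix is
[[2, -1, 0, 0, 0, -1, 0, 0], [-1, 2, 0, 0, 0, 0, 0, 0], [0, 0, 2, -1, 0, 0, 0, -1], [0, 0, -1, 2, -1, 0, -1, 0], [0, 0, 0, -1, 2, 0, 0, 0], [-1, 0, 0, 0, 0, 2, -1, 0], [0, 0, 0, -1, 0, -1, 2, 0], [0, 0, -1, 0, 0, 0, 0, 2]].
All simple roots have the same length, so the diagram is simply laced. The associated Dynkin diagram is a chain of 7 nodes with one extra node attached to the third node from one end (E_8), so the type is E_8.

type E_8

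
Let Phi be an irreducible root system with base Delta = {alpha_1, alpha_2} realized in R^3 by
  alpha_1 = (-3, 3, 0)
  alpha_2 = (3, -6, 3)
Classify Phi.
type G_2

Compute the Cartan integers a_ij = 2(alpha_i, alpha_j)/(alpha_j, alpha_j); the resulting 2x2 Cartan matrix is
[[2, -1], [-3, 2]].
The roots have two lengths (squared-length ratio 3:1); the short ones are alpha_{1}. The associated Dynkin diagram is two nodes joined by a triple edge (G_2), so the type is G_2.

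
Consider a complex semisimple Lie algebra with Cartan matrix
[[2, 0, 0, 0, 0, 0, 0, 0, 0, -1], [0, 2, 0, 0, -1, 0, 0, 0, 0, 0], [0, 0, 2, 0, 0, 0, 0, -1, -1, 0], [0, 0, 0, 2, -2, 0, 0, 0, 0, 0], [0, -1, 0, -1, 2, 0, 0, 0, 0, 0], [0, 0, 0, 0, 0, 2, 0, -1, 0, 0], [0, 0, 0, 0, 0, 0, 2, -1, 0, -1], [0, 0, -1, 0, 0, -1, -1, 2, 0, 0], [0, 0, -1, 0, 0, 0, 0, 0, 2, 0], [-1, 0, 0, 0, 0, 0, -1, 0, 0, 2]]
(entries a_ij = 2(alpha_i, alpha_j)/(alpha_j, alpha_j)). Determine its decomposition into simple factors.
C_3 (sp(6)) + E_7

The diagram associated to this matrix has two connected components: the simple roots {alpha_2, alpha_4, alpha_5} form a chain of 3 nodes with a double edge at one end; the terminal node there is the unique long simple root (C_3), and {alpha_1, alpha_3, alpha_6, alpha_7, alpha_8, alpha_9, alpha_10} form a chain of 6 nodes with one extra node attached to the third node from one end (E_7). A semisimple Lie algebra decomposes uniquely as the direct sum of simple ideals, one per connected component of its Dynkin diagram, so g ≅ C_3 ⊕ E_7 (dimension 21 + 133 = 154).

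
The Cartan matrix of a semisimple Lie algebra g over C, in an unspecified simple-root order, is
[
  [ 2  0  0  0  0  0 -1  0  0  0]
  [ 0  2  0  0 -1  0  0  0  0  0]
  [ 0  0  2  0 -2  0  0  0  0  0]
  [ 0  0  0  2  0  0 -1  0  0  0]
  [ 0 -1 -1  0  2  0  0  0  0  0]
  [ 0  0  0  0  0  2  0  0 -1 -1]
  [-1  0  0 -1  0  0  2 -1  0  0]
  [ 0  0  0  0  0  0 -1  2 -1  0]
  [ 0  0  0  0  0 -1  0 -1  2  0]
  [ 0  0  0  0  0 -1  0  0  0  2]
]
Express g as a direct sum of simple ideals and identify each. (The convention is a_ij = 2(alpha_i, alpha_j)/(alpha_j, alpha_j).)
C_3 (sp(6)) ⊕ D_7 (so(14))

The diagram associated to this matrix has two connected components: the simple roots {alpha_2, alpha_3, alpha_5} form a chain of 3 nodes with a double edge at one end; the terminal node there is the unique long simple root (C_3), and {alpha_1, alpha_4, alpha_6, alpha_7, alpha_8, alpha_9, alpha_10} form a chain of 5 nodes with a fork of two nodes at one end (D_7). A semisimple Lie algebra decomposes uniquely as the direct sum of simple ideals, one per connected component of its Dynkin diagram, so g ≅ C_3 ⊕ D_7 (dimension 21 + 91 = 112).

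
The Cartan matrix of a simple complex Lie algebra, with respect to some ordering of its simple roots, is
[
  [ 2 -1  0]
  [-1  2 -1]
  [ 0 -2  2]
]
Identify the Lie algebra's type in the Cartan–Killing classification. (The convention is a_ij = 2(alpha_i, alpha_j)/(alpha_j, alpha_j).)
type C_3

The matrix has rank 3 with 2's on the diagonal. Reading the off-diagonal entries as Dynkin edges (a single edge where a_ij = a_ji = -1; a double or triple edge where a_ij * a_ji = 2 or 3), the diagram is a chain of 3 nodes with a double edge at one end; the terminal node there is the unique long simple root (C_3). One simple-root ordering that puts it in standard form is (alpha_1, alpha_2, alpha_3). So the algebra is type C_3, i.e. sp(6).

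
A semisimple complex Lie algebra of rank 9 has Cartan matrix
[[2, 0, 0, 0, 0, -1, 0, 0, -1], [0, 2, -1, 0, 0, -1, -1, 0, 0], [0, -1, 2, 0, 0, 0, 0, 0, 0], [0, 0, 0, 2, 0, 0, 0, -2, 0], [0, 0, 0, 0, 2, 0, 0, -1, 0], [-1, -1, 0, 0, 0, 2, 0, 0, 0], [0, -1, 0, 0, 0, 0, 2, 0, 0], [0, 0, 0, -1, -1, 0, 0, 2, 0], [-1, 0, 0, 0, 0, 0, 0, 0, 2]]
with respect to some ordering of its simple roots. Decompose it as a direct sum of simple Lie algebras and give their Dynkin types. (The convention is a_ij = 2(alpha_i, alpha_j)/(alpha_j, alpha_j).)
The diagram associated to this matrix has two connected components: the simple roots {alpha_4, alpha_5, alpha_8} form a chain of 3 nodes with a double edge at one end; the terminal node there is the unique long simple root (C_3), and {alpha_1, alpha_2, alpha_3, alpha_6, alpha_7, alpha_9} form a chain of 4 nodes with a fork of two nodes at one end (D_6). A semisimple Lie algebra decomposes uniquely as the direct sum of simple ideals, one per connected component of its Dynkin diagram, so g ≅ C_3 ⊕ D_6 (dimension 21 + 66 = 87).

type C_3 ⊕ type D_6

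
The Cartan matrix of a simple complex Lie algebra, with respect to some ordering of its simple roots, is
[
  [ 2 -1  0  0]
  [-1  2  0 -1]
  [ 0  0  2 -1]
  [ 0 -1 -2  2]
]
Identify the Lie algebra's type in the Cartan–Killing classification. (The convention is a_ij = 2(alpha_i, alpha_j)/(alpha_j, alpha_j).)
B_4

The matrix has rank 4 with 2's on the diagonal. Reading the off-diagonal entries as Dynkin edges (a single edge where a_ij = a_ji = -1; a double or triple edge where a_ij * a_ji = 2 or 3), the diagram is a chain of 4 nodes with a double edge at one end; the terminal node there is the unique short simple root (B_4). One simple-root ordering that puts it in standard form is (alpha_1, alpha_2, alpha_4, alpha_3). So the algebra is type B_4, i.e. so(9).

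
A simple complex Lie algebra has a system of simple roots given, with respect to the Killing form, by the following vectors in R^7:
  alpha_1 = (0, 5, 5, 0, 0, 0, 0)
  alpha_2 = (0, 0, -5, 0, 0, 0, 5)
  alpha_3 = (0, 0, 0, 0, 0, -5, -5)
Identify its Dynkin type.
A_3 (sl(4))

Compute the Cartan integers a_ij = 2(alpha_i, alpha_j)/(alpha_j, alpha_j); the resulting 3x3 Cartan matrix is
[[2, -1, 0], [-1, 2, -1], [0, -1, 2]].
All simple roots have the same length, so the diagram is simply laced. The associated Dynkin diagram is a chain of 3 nodes with single edges (A_3), so the type is A_3 (the algebra sl(4)).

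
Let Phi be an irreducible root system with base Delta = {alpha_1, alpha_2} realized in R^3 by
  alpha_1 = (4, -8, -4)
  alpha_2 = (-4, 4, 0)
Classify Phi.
type G_2

Compute the Cartan integers a_ij = 2(alpha_i, alpha_j)/(alpha_j, alpha_j); the resulting 2x2 Cartan matrix is
[[2, -3], [-1, 2]].
The roots have two lengths (squared-length ratio 3:1); the short ones are alpha_{2}. The associated Dynkin diagram is two nodes joined by a triple edge (G_2), so the type is G_2.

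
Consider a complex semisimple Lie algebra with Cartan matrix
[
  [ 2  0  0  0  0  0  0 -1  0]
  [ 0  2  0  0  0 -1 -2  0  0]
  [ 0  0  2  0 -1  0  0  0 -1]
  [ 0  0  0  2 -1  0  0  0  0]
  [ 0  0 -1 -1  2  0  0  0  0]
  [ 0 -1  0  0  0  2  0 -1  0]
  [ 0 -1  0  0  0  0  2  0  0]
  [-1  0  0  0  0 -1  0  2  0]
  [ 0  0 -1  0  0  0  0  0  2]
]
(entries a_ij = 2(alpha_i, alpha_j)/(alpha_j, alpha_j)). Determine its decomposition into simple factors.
A4 + B5

The diagram associated to this matrix has two connected components: the simple roots {alpha_3, alpha_4, alpha_5, alpha_9} form a chain of 4 nodes with single edges (A_4), and {alpha_1, alpha_2, alpha_6, alpha_7, alpha_8} form a chain of 5 nodes with a double edge at one end; the terminal node there is the unique short simple root (B_5). A semisimple Lie algebra decomposes uniquely as the direct sum of simple ideals, one per connected component of its Dynkin diagram, so g ≅ A_4 ⊕ B_5 (dimension 24 + 55 = 79).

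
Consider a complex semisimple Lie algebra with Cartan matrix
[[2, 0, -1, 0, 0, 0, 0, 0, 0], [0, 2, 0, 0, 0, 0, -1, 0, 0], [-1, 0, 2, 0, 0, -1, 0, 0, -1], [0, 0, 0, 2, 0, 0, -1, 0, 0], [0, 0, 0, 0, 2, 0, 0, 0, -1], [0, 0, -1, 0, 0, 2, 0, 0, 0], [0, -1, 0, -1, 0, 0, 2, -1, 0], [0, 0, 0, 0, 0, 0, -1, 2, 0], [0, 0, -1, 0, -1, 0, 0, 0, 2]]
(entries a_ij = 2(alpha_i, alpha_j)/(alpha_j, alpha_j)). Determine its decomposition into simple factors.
The diagram associated to this matrix has two connected components: the simple roots {alpha_2, alpha_4, alpha_7, alpha_8} form a chain of 2 nodes with a fork of two nodes at one end (D_4), and {alpha_1, alpha_3, alpha_5, alpha_6, alpha_9} form a chain of 3 nodes with a fork of two nodes at one end (D_5). A semisimple Lie algebra decomposes uniquely as the direct sum of simple ideals, one per connected component of its Dynkin diagram, so g ≅ D_4 ⊕ D_5 (dimension 28 + 45 = 73).

D_4 ⊕ D_5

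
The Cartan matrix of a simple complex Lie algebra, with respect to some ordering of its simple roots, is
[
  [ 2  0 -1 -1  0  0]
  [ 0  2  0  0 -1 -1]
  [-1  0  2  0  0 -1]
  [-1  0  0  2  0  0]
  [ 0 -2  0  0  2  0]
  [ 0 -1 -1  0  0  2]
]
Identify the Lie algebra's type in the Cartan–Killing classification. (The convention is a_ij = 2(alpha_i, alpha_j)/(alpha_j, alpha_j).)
The matrix has rank 6 with 2's on the diagonal. Reading the off-diagonal entries as Dynkin edges (a single edge where a_ij = a_ji = -1; a double or triple edge where a_ij * a_ji = 2 or 3), the diagram is a chain of 6 nodes with a double edge at one end; the terminal node there is the unique long simple root (C_6). One simple-root ordering that puts it in standard form is (alpha_4, alpha_1, alpha_3, alpha_6, alpha_2, alpha_5). So the algebra is type C_6, i.e. sp(12).

C_6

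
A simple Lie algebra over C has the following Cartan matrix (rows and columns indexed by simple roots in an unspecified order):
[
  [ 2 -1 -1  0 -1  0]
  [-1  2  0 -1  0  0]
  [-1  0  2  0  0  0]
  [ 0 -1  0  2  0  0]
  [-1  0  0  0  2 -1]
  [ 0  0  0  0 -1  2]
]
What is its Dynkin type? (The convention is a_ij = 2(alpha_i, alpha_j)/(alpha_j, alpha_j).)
type E_6

The matrix has rank 6 with 2's on the diagonal. Reading the off-diagonal entries as Dynkin edges (a single edge where a_ij = a_ji = -1; a double or triple edge where a_ij * a_ji = 2 or 3), the diagram is a chain of 5 nodes with one extra node attached to the third node from one end (E_6). One simple-root ordering that puts it in standard form is (alpha_6, alpha_3, alpha_5, alpha_1, alpha_2, alpha_4). So the algebra is type E_6.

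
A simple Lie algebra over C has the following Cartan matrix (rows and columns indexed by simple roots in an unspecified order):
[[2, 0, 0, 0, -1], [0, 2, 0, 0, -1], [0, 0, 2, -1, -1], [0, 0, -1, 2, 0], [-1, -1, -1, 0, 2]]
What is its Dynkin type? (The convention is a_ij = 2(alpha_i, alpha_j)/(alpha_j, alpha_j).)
The matrix has rank 5 with 2's on the diagonal. Reading the off-diagonal entries as Dynkin edges (a single edge where a_ij = a_ji = -1; a double or triple edge where a_ij * a_ji = 2 or 3), the diagram is a chain of 3 nodes with a fork of two nodes at one end (D_5). One simple-root ordering that puts it in standard form is (alpha_4, alpha_3, alpha_5, alpha_1, alpha_2). So the algebra is type D_5, i.e. so(10).

D5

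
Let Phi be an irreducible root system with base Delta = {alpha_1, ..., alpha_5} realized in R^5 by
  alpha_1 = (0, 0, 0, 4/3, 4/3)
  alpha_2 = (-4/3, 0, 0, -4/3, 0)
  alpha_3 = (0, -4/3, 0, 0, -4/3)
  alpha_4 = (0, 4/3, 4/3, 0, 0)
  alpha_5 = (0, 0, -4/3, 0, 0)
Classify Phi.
B_5

Compute the Cartan integers a_ij = 2(alpha_i, alpha_j)/(alpha_j, alpha_j); the resulting 5x5 Cartan matrix is
[[2, -1, -1, 0, 0], [-1, 2, 0, 0, 0], [-1, 0, 2, -1, 0], [0, 0, -1, 2, -2], [0, 0, 0, -1, 2]].
The roots have two lengths (squared-length ratio 2:1); the short ones are alpha_{5}. The associated Dynkin diagram is a chain of 5 nodes with a double edge at one end; the terminal node there is the unique short simple root (B_5), so the type is B_5 (the algebra so(11)).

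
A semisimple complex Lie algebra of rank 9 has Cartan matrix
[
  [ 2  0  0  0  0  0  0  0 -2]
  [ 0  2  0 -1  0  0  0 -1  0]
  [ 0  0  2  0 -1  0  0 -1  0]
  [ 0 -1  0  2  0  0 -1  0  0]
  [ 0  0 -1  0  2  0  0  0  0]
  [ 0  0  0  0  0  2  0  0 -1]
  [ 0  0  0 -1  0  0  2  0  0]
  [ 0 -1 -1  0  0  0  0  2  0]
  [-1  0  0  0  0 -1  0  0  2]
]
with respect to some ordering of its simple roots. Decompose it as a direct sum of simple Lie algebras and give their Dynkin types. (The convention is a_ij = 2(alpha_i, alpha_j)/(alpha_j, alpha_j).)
The diagram associated to this matrix has two connected components: the simple roots {alpha_2, alpha_3, alpha_4, alpha_5, alpha_7, alpha_8} form a chain of 6 nodes with single edges (A_6), and {alpha_1, alpha_6, alpha_9} form a chain of 3 nodes with a double edge at one end; the terminal node there is the unique long simple root (C_3). A semisimple Lie algebra decomposes uniquely as the direct sum of simple ideals, one per connected component of its Dynkin diagram, so g ≅ A_6 ⊕ C_3 (dimension 48 + 21 = 69).

A6 ⊕ C3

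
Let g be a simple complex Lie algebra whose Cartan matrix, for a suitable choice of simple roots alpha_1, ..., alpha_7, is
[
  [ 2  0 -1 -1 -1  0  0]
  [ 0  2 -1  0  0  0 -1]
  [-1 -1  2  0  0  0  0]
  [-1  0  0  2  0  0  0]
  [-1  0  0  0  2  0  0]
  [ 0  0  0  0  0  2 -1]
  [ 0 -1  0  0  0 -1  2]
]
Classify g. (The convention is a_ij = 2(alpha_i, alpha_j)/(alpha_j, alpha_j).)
The matrix has rank 7 with 2's on the diagonal. Reading the off-diagonal entries as Dynkin edges (a single edge where a_ij = a_ji = -1; a double or triple edge where a_ij * a_ji = 2 or 3), the diagram is a chain of 5 nodes with a fork of two nodes at one end (D_7). One simple-root ordering that puts it in standard form is (alpha_6, alpha_7, alpha_2, alpha_3, alpha_1, alpha_5, alpha_4). So the algebra is type D_7, i.e. so(14).

type D_7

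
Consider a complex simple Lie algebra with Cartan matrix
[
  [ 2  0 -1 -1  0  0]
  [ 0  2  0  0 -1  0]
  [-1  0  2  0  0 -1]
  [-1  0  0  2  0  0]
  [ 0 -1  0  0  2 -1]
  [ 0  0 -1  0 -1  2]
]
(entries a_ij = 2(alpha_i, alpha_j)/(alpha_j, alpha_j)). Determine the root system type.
The matrix has rank 6 with 2's on the diagonal. Reading the off-diagonal entries as Dynkin edges (a single edge where a_ij = a_ji = -1; a double or triple edge where a_ij * a_ji = 2 or 3), the diagram is a chain of 6 nodes with single edges (A_6). One simple-root ordering that puts it in standard form is (alpha_2, alpha_5, alpha_6, alpha_3, alpha_1, alpha_4). So the algebra is type A_6, i.e. sl(7).

A_6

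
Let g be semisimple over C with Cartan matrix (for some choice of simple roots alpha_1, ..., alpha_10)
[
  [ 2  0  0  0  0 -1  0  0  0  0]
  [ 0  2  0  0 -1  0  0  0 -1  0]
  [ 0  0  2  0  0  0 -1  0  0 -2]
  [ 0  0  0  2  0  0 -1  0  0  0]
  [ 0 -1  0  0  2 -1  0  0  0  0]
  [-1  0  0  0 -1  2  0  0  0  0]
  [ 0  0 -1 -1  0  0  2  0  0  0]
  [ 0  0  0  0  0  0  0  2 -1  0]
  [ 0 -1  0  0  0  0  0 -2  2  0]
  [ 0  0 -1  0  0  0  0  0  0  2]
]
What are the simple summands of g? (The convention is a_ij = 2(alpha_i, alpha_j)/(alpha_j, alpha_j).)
The diagram associated to this matrix has two connected components: the simple roots {alpha_3, alpha_4, alpha_7, alpha_10} form a chain of 4 nodes with a double edge at one end; the terminal node there is the unique short simple root (B_4), and {alpha_1, alpha_2, alpha_5, alpha_6, alpha_8, alpha_9} form a chain of 6 nodes with a double edge at one end; the terminal node there is the unique short simple root (B_6). A semisimple Lie algebra decomposes uniquely as the direct sum of simple ideals, one per connected component of its Dynkin diagram, so g ≅ B_4 ⊕ B_6 (dimension 36 + 78 = 114).

B4 ⊕ B6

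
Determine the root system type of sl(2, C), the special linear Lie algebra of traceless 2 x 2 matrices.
This is sl(2), which has dimension 2^2 - 1 = 3 and rank 2 - 1 = 1 (a Cartan subalgebra is the diagonal traceless matrices). In the classification of classical Lie algebras, the special linear algebra sl(n+1) has type A_n; here n = 1, so the Dynkin diagram is a chain of 1 nodes with single edges (A_1). Hence the type is A_1.

A_1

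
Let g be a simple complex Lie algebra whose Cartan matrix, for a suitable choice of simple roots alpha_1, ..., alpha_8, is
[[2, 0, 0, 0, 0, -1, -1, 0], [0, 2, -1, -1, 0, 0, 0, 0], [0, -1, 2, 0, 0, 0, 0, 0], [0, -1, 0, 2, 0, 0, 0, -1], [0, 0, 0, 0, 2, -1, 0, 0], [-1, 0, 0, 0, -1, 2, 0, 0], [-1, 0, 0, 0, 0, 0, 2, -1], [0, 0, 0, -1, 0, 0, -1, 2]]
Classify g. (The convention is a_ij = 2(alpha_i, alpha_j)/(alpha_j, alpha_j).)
A_8 (sl(9))

The matrix has rank 8 with 2's on the diagonal. Reading the off-diagonal entries as Dynkin edges (a single edge where a_ij = a_ji = -1; a double or triple edge where a_ij * a_ji = 2 or 3), the diagram is a chain of 8 nodes with single edges (A_8). One simple-root ordering that puts it in standard form is (alpha_5, alpha_6, alpha_1, alpha_7, alpha_8, alpha_4, alpha_2, alpha_3). So the algebra is type A_8, i.e. sl(9).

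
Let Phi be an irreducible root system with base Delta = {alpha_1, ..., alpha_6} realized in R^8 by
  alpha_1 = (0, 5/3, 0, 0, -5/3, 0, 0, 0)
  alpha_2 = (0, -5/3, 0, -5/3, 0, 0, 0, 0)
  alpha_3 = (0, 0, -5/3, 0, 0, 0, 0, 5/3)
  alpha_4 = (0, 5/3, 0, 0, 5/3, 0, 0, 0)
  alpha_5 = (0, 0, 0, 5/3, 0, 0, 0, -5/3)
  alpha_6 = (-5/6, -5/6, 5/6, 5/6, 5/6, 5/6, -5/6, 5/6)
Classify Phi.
Compute the Cartan integers a_ij = 2(alpha_i, alpha_j)/(alpha_j, alpha_j); the resulting 6x6 Cartan matrix is
[[2, -1, 0, 0, 0, -1], [-1, 2, 0, -1, -1, 0], [0, 0, 2, 0, -1, 0], [0, -1, 0, 2, 0, 0], [0, -1, -1, 0, 2, 0], [-1, 0, 0, 0, 0, 2]].
All simple roots have the same length, so the diagram is simply laced. The associated Dynkin diagram is a chain of 5 nodes with one extra node attached to the third node from one end (E_6), so the type is E_6.

E6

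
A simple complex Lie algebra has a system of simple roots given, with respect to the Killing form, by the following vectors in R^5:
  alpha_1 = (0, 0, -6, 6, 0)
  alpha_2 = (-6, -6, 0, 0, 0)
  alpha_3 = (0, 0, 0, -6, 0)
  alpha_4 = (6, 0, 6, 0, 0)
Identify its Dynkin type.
Compute the Cartan integers a_ij = 2(alpha_i, alpha_j)/(alpha_j, alpha_j); the resulting 4x4 Cartan matrix is
[[2, 0, -2, -1], [0, 2, 0, -1], [-1, 0, 2, 0], [-1, -1, 0, 2]].
The roots have two lengths (squared-length ratio 2:1); the short ones are alpha_{3}. The associated Dynkin diagram is a chain of 4 nodes with a double edge at one end; the terminal node there is the unique short simple root (B_4), so the type is B_4 (the algebra so(9)).

type B_4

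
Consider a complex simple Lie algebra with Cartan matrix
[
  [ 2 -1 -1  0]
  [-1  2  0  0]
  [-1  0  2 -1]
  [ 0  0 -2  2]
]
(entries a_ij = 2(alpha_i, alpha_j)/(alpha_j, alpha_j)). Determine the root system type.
type C_4

The matrix has rank 4 with 2's on the diagonal. Reading the off-diagonal entries as Dynkin edges (a single edge where a_ij = a_ji = -1; a double or triple edge where a_ij * a_ji = 2 or 3), the diagram is a chain of 4 nodes with a double edge at one end; the terminal node there is the unique long simple root (C_4). One simple-root ordering that puts it in standard form is (alpha_2, alpha_1, alpha_3, alpha_4). So the algebra is type C_4, i.e. sp(8).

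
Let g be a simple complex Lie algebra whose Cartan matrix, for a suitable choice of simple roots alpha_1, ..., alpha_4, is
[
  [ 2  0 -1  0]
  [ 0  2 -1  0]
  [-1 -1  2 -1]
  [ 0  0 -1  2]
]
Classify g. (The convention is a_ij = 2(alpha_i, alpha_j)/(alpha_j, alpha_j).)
type D_4

The matrix has rank 4 with 2's on the diagonal. Reading the off-diagonal entries as Dynkin edges (a single edge where a_ij = a_ji = -1; a double or triple edge where a_ij * a_ji = 2 or 3), the diagram is a chain of 2 nodes with a fork of two nodes at one end (D_4). One simple-root ordering that puts it in standard form is (alpha_1, alpha_3, alpha_2, alpha_4). So the algebra is type D_4, i.e. so(8).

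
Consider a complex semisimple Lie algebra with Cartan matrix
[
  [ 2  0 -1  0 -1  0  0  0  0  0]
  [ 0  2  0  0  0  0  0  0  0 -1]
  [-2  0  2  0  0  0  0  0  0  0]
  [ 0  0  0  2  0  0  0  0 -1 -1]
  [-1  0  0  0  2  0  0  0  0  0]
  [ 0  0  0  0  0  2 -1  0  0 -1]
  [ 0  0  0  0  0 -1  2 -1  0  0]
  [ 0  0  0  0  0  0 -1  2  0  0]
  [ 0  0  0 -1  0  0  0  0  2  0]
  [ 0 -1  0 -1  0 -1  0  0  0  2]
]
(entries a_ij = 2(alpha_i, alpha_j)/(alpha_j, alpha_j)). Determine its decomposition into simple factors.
The diagram associated to this matrix has two connected components: the simple roots {alpha_1, alpha_3, alpha_5} form a chain of 3 nodes with a double edge at one end; the terminal node there is the unique long simple root (C_3), and {alpha_2, alpha_4, alpha_6, alpha_7, alpha_8, alpha_9, alpha_10} form a chain of 6 nodes with one extra node attached to the third node from one end (E_7). A semisimple Lie algebra decomposes uniquely as the direct sum of simple ideals, one per connected component of its Dynkin diagram, so g ≅ C_3 ⊕ E_7 (dimension 21 + 133 = 154).

type C_3 ⊕ type E_7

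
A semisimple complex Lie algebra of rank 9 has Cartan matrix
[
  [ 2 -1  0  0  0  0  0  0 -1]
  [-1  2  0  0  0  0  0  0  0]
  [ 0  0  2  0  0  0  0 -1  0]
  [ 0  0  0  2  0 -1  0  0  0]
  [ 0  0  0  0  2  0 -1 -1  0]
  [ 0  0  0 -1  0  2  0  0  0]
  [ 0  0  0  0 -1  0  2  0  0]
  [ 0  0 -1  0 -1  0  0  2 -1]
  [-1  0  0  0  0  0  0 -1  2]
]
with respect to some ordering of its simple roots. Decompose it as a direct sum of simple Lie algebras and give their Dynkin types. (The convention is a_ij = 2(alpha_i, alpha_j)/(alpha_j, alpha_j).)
The diagram associated to this matrix has two connected components: the simple roots {alpha_4, alpha_6} form a chain of 2 nodes with single edges (A_2), and {alpha_1, alpha_2, alpha_3, alpha_5, alpha_7, alpha_8, alpha_9} form a chain of 6 nodes with one extra node attached to the third node from one end (E_7). A semisimple Lie algebra decomposes uniquely as the direct sum of simple ideals, one per connected component of its Dynkin diagram, so g ≅ A_2 ⊕ E_7 (dimension 8 + 133 = 141).

A_2 (sl(3)) + E_7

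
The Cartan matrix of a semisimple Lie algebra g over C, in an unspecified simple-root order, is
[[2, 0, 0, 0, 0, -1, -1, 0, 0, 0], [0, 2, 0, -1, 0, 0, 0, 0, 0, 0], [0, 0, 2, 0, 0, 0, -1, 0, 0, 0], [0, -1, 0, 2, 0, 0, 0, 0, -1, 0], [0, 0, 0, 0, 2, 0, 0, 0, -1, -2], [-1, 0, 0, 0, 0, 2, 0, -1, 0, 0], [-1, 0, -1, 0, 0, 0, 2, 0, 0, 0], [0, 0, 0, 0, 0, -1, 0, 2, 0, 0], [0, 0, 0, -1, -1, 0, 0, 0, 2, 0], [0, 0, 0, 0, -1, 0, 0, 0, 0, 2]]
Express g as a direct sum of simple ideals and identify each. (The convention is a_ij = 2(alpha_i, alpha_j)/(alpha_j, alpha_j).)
The diagram associated to this matrix has two connected components: the simple roots {alpha_1, alpha_3, alpha_6, alpha_7, alpha_8} form a chain of 5 nodes with single edges (A_5), and {alpha_2, alpha_4, alpha_5, alpha_9, alpha_10} form a chain of 5 nodes with a double edge at one end; the terminal node there is the unique short simple root (B_5). A semisimple Lie algebra decomposes uniquely as the direct sum of simple ideals, one per connected component of its Dynkin diagram, so g ≅ A_5 ⊕ B_5 (dimension 35 + 55 = 90).

A_5 (sl(6)) + B_5 (so(11))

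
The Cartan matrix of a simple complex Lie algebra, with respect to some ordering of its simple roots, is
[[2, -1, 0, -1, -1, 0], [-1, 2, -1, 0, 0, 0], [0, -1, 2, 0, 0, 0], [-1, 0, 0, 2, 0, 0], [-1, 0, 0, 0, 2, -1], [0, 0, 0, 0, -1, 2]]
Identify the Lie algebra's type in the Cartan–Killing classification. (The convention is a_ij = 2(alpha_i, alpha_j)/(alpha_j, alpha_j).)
The matrix has rank 6 with 2's on the diagonal. Reading the off-diagonal entries as Dynkin edges (a single edge where a_ij = a_ji = -1; a double or triple edge where a_ij * a_ji = 2 or 3), the diagram is a chain of 5 nodes with one extra node attached to the third node from one end (E_6). One simple-root ordering that puts it in standard form is (alpha_6, alpha_4, alpha_5, alpha_1, alpha_2, alpha_3). So the algebra is type E_6.

E6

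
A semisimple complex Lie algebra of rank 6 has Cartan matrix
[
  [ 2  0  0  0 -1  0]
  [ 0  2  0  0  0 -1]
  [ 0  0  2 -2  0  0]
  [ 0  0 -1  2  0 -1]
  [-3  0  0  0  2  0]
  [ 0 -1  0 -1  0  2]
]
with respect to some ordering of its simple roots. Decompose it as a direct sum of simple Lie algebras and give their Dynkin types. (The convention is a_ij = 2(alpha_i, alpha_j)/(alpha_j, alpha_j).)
C_4 (sp(8)) ⊕ G_2

The diagram associated to this matrix has two connected components: the simple roots {alpha_2, alpha_3, alpha_4, alpha_6} form a chain of 4 nodes with a double edge at one end; the terminal node there is the unique long simple root (C_4), and {alpha_1, alpha_5} form two nodes joined by a triple edge (G_2). A semisimple Lie algebra decomposes uniquely as the direct sum of simple ideals, one per connected component of its Dynkin diagram, so g ≅ C_4 ⊕ G_2 (dimension 36 + 14 = 50).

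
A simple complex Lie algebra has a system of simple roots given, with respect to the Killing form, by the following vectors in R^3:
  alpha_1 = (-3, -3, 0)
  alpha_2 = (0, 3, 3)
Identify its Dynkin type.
Compute the Cartan integers a_ij = 2(alpha_i, alpha_j)/(alpha_j, alpha_j); the resulting 2x2 Cartan matrix is
[[2, -1], [-1, 2]].
All simple roots have the same length, so the diagram is simply laced. The associated Dynkin diagram is a chain of 2 nodes with single edges (A_2), so the type is A_2 (the algebra sl(3)).

A2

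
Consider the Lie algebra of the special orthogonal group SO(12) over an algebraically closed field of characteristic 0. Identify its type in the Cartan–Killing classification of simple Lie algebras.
This is so(12) with 12 even, which has dimension 12(12-1)/2 = 66 and rank 12/2 = 6. In the classification of classical Lie algebras, the orthogonal algebra so(2n) in an even number of variables has type D_n; here n = 6, so the Dynkin diagram is a chain of 4 nodes with a fork of two nodes at one end (D_6). Hence the type is D_6.

type D_6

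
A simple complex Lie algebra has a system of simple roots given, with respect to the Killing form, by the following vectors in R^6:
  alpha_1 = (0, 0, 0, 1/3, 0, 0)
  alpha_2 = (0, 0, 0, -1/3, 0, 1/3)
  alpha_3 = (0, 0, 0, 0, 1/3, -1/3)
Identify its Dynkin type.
Compute the Cartan integers a_ij = 2(alpha_i, alpha_j)/(alpha_j, alpha_j); the resulting 3x3 Cartan matrix is
[[2, -1, 0], [-2, 2, -1], [0, -1, 2]].
The roots have two lengths (squared-length ratio 2:1); the short ones are alpha_{1}. The associated Dynkin diagram is a chain of 3 nodes with a double edge at one end; the terminal node there is the unique short simple root (B_3), so the type is B_3 (the algebra so(7)).

B_3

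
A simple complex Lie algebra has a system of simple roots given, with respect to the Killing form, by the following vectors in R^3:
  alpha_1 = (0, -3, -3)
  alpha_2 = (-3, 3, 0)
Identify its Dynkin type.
A_2

Compute the Cartan integers a_ij = 2(alpha_i, alpha_j)/(alpha_j, alpha_j); the resulting 2x2 Cartan matrix is
[[2, -1], [-1, 2]].
All simple roots have the same length, so the diagram is simply laced. The associated Dynkin diagram is a chain of 2 nodes with single edges (A_2), so the type is A_2 (the algebra sl(3)).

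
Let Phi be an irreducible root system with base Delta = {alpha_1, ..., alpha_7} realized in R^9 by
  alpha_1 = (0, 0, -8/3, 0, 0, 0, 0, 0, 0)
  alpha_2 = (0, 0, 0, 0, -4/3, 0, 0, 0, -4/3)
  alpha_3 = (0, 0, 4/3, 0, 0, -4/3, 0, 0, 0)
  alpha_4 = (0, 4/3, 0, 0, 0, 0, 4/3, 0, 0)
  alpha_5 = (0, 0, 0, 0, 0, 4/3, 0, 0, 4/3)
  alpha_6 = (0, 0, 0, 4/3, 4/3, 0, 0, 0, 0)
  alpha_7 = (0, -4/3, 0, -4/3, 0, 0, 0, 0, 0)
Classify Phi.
Compute the Cartan integers a_ij = 2(alpha_i, alpha_j)/(alpha_j, alpha_j); the resulting 7x7 Cartan matrix is
[[2, 0, -2, 0, 0, 0, 0], [0, 2, 0, 0, -1, -1, 0], [-1, 0, 2, 0, -1, 0, 0], [0, 0, 0, 2, 0, 0, -1], [0, -1, -1, 0, 2, 0, 0], [0, -1, 0, 0, 0, 2, -1], [0, 0, 0, -1, 0, -1, 2]].
The roots have two lengths (squared-length ratio 2:1); the short ones are alpha_{2,3,4,5,6,7}. The associated Dynkin diagram is a chain of 7 nodes with a double edge at one end; the terminal node there is the unique long simple root (C_7), so the type is C_7 (the algebra sp(14)).

C_7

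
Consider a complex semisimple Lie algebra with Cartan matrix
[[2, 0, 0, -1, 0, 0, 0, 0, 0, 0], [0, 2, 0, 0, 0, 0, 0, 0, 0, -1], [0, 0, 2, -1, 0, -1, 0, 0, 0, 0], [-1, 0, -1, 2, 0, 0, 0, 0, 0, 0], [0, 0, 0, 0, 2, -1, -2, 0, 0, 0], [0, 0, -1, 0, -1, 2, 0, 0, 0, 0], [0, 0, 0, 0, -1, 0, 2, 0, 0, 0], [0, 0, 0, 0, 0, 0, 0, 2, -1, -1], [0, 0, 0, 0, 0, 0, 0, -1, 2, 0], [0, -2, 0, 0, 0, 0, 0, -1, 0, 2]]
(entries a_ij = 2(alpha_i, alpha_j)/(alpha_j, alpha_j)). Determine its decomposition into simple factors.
B_4 ⊕ B_6

The diagram associated to this matrix has two connected components: the simple roots {alpha_2, alpha_8, alpha_9, alpha_10} form a chain of 4 nodes with a double edge at one end; the terminal node there is the unique short simple root (B_4), and {alpha_1, alpha_3, alpha_4, alpha_5, alpha_6, alpha_7} form a chain of 6 nodes with a double edge at one end; the terminal node there is the unique short simple root (B_6). A semisimple Lie algebra decomposes uniquely as the direct sum of simple ideals, one per connected component of its Dynkin diagram, so g ≅ B_4 ⊕ B_6 (dimension 36 + 78 = 114).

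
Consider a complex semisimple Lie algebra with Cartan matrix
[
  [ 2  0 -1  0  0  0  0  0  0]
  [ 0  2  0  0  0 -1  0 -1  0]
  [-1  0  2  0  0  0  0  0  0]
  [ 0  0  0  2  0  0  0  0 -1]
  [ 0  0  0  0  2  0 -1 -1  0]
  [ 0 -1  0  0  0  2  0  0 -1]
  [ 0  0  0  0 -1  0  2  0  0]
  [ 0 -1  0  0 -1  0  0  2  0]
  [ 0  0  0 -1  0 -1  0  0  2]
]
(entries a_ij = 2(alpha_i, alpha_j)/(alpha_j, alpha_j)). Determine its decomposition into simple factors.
The diagram associated to this matrix has two connected components: the simple roots {alpha_1, alpha_3} form a chain of 2 nodes with single edges (A_2), and {alpha_2, alpha_4, alpha_5, alpha_6, alpha_7, alpha_8, alpha_9} form a chain of 7 nodes with single edges (A_7). A semisimple Lie algebra decomposes uniquely as the direct sum of simple ideals, one per connected component of its Dynkin diagram, so g ≅ A_2 ⊕ A_7 (dimension 8 + 63 = 71).

A2 ⊕ A7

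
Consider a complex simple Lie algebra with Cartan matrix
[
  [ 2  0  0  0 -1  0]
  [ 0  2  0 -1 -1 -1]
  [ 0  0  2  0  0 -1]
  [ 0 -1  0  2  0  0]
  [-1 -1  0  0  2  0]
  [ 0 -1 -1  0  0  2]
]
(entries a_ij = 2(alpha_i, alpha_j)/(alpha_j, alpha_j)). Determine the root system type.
The matrix has rank 6 with 2's on the diagonal. Reading the off-diagonal entries as Dynkin edges (a single edge where a_ij = a_ji = -1; a double or triple edge where a_ij * a_ji = 2 or 3), the diagram is a chain of 5 nodes with one extra node attached to the third node from one end (E_6). One simple-root ordering that puts it in standard form is (alpha_1, alpha_4, alpha_5, alpha_2, alpha_6, alpha_3). So the algebra is type E_6.

type E_6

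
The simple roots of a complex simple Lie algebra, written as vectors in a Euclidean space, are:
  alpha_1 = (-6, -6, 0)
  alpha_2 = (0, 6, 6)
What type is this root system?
Compute the Cartan integers a_ij = 2(alpha_i, alpha_j)/(alpha_j, alpha_j); the resulting 2x2 Cartan matrix is
[[2, -1], [-1, 2]].
All simple roots have the same length, so the diagram is simply laced. The associated Dynkin diagram is a chain of 2 nodes with single edges (A_2), so the type is A_2 (the algebra sl(3)).

A_2 (sl(3))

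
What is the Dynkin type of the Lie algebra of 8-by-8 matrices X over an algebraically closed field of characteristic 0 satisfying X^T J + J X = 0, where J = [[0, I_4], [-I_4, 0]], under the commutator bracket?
This is sp(8), which has dimension 8(8+1)/2 = 36 and rank 8/2 = 4. In the classification of classical Lie algebras, the symplectic algebra sp(2n) has type C_n; here n = 4, so the Dynkin diagram is a chain of 4 nodes with a double edge at one end; the terminal node there is the unique long simple root (C_4). Hence the type is C_4.

type C_4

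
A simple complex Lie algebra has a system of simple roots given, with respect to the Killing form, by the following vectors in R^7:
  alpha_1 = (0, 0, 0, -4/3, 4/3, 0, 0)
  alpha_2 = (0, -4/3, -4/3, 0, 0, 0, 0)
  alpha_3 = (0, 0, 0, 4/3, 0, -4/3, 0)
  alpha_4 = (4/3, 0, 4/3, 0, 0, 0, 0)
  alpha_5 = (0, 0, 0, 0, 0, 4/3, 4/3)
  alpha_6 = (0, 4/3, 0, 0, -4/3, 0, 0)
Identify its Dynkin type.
Compute the Cartan integers a_ij = 2(alpha_i, alpha_j)/(alpha_j, alpha_j); the resulting 6x6 Cartan matrix is
[[2, 0, -1, 0, 0, -1], [0, 2, 0, -1, 0, -1], [-1, 0, 2, 0, -1, 0], [0, -1, 0, 2, 0, 0], [0, 0, -1, 0, 2, 0], [-1, -1, 0, 0, 0, 2]].
All simple roots have the same length, so the diagram is simply laced. The associated Dynkin diagram is a chain of 6 nodes with single edges (A_6), so the type is A_6 (the algebra sl(7)).

A_6 (sl(7))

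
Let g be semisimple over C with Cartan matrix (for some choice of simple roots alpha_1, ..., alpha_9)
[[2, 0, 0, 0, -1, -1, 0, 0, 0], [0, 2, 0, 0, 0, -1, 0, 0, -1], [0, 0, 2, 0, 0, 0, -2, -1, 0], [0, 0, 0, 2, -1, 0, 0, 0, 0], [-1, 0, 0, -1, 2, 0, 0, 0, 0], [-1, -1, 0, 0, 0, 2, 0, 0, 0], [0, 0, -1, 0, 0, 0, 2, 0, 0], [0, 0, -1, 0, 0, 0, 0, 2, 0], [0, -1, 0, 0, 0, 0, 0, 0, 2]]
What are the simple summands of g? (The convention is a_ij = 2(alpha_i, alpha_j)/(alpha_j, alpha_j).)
The diagram associated to this matrix has two connected components: the simple roots {alpha_1, alpha_2, alpha_4, alpha_5, alpha_6, alpha_9} form a chain of 6 nodes with single edges (A_6), and {alpha_3, alpha_7, alpha_8} form a chain of 3 nodes with a double edge at one end; the terminal node there is the unique short simple root (B_3). A semisimple Lie algebra decomposes uniquely as the direct sum of simple ideals, one per connected component of its Dynkin diagram, so g ≅ A_6 ⊕ B_3 (dimension 48 + 21 = 69).

type A_6 ⊕ type B_3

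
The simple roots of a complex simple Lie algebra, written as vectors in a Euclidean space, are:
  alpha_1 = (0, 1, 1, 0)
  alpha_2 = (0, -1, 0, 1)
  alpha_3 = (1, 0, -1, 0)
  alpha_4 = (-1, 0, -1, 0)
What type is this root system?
D4

Compute the Cartan integers a_ij = 2(alpha_i, alpha_j)/(alpha_j, alpha_j); the resulting 4x4 Cartan matrix is
[[2, -1, -1, -1], [-1, 2, 0, 0], [-1, 0, 2, 0], [-1, 0, 0, 2]].
All simple roots have the same length, so the diagram is simply laced. The associated Dynkin diagram is a chain of 2 nodes with a fork of two nodes at one end (D_4), so the type is D_4 (the algebra so(8)).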